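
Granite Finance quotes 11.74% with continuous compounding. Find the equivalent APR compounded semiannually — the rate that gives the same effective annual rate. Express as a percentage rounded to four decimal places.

EAR under continuous compounding: e^0.1174 − 1 = 0.124569.
Solve (1 + r/2)^2 = 1.124569: r/2 = 1.124569^(1/2) − 1 = 0.060457, so r = 0.120914 = 12.0914%.

12.0914%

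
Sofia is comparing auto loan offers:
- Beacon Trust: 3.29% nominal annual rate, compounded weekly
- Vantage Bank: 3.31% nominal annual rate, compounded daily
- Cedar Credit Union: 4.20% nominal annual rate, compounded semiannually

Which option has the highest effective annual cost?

Cedar Credit Union

Beacon Trust: (1 + 0.0329/52)^52 − 1 = 3.344%
Vantage Bank: (1 + 0.0331/365)^365 − 1 = 3.365%
Cedar Credit Union: (1 + 0.0420/2)^2 − 1 = 4.244%
The highest effective annual rate is Cedar Credit Union at 4.244%.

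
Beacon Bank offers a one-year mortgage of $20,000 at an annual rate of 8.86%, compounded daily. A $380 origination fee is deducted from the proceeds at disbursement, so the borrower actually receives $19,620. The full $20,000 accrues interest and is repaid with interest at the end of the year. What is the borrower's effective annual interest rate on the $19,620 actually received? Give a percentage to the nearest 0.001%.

11.379%

Amount owed after one year: 20,000 × (1 + 0.0886/365)^365 = 20,000 × 1.092632 = $21,852.64.
Effective rate on net proceeds: 21,852.64 / 19,620 − 1 = 0.113794 = 11.379%.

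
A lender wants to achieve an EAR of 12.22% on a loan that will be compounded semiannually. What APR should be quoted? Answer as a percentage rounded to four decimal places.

(1 + r/2)^2 − 1 = 0.1222, so 1 + r/2 = 1.1222^(1/2).
r/2 = 0.059339, so r = 0.118679 = 11.8679%.

11.8679%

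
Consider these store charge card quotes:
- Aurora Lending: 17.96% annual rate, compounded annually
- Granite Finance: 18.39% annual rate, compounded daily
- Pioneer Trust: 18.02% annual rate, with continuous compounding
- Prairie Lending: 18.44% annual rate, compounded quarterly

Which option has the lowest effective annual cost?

Aurora Lending: compounded annually, EAR = 17.960%
Granite Finance: (1 + 0.1839/365)^365 − 1 = 20.184%
Pioneer Trust: e^0.1802 − 1 = 19.746%
Prairie Lending: (1 + 0.1844/4)^4 − 1 = 19.755%
The lowest effective annual rate is Aurora Lending at 17.960%.

Aurora Lending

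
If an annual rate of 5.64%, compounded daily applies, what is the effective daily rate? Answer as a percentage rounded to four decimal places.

With a nominal annual rate compounded daily, the periodic rate is the nominal rate divided by 365.
i = 0.0564 / 365 = 0.0001545 = 0.0155%.

0.0155%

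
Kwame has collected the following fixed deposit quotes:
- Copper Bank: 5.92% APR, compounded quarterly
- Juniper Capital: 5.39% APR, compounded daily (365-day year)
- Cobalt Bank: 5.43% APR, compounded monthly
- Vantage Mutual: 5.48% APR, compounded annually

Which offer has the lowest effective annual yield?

Copper Bank: (1 + 0.0592/4)^4 − 1 = 6.053%
Juniper Capital: (1 + 0.0539/365)^365 − 1 = 5.537%
Cobalt Bank: (1 + 0.0543/12)^12 − 1 = 5.567%
Vantage Mutual: compounded annually, EAR = 5.480%
The lowest effective annual rate is Vantage Mutual at 5.480%.

Vantage Mutual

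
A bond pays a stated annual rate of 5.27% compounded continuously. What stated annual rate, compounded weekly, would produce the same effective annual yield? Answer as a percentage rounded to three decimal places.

EAR under continuous compounding: e^0.0527 − 1 = 0.054113.
Solve (1 + r/52)^52 = 1.054113: r/52 = 1.054113^(1/52) − 1 = 0.001014, so r = 0.052727 = 5.273%.

5.273%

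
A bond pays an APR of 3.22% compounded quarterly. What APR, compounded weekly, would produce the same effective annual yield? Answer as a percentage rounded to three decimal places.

EAR = (1 + 0.0322/4)^4 − 1 = 0.032591.
Solve (1 + r/52)^52 = 1.032591: r/52 = 1.032591^(1/52) − 1 = 0.000617, so r = 0.032081 = 3.208%.

3.208%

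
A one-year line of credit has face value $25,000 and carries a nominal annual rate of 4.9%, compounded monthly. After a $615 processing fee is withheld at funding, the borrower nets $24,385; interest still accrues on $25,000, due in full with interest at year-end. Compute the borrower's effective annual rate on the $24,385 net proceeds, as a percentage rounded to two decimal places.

7.66%

Amount owed after one year: 25,000 × (1 + 0.049/12)^12 = 25,000 × 1.050116 = $26,252.89.
Effective rate on net proceeds: 26,252.89 / 24,385 − 1 = 0.076600 = 7.66%.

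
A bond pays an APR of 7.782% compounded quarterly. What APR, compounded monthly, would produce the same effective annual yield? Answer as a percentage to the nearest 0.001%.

7.732%

EAR = (1 + 0.07782/4)^4 − 1 = 0.080121.
Solve (1 + r/12)^12 = 1.080121: r/12 = 1.080121^(1/12) − 1 = 0.006443, so r = 0.077321 = 7.732%.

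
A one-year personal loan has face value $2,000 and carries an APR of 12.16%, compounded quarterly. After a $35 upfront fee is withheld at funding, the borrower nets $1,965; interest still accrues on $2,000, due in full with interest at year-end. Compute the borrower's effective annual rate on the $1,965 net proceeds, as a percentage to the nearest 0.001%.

Amount owed after one year: 2,000 × (1 + 0.1216/4)^4 = 2,000 × 1.127258 = $2,254.52.
Effective rate on net proceeds: 2,254.52 / 1,965 − 1 = 0.147337 = 14.734%.

14.734%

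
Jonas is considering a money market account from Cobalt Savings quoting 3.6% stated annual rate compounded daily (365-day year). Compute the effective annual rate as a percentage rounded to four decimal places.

3.6654%

EAR = (1 + 0.036/365)^365 − 1.
= (1 + 0.000099)^365 − 1 = 1.036654 − 1 = 3.6654%.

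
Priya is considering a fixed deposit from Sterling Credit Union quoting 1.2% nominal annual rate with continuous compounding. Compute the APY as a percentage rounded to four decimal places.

1.2072%

With continuous compounding, EAR = e^0.012 − 1.
e^0.012 = 1.012072, so EAR = 0.012072 = 1.2072%.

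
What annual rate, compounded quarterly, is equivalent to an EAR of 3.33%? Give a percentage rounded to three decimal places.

(1 + r/4)^4 − 1 = 0.0333, so 1 + r/4 = 1.0333^(1/4).
r/4 = 0.008223, so r = 0.032892 = 3.289%.

3.289%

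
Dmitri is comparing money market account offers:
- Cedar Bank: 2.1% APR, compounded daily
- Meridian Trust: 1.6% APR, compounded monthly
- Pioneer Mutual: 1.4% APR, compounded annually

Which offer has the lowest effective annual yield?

Cedar Bank: (1 + 0.021/365)^365 − 1 = 2.122%
Meridian Trust: (1 + 0.016/12)^12 − 1 = 1.612%
Pioneer Mutual: compounded annually, EAR = 1.400%
The lowest effective annual rate is Pioneer Mutual at 1.400%.

Pioneer Mutual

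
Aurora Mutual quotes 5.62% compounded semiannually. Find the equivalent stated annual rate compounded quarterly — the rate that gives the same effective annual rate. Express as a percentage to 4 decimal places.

5.5811%

EAR = (1 + 0.0562/2)^2 − 1 = 0.056990.
Solve (1 + r/4)^4 = 1.056990: r/4 = 1.056990^(1/4) − 1 = 0.013953, so r = 0.055811 = 5.5811%.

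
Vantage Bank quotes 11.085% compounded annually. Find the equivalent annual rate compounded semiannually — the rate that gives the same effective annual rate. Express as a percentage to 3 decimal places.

Compounded annually, EAR = nominal = 0.110850.
Solve (1 + r/2)^2 = 1.110850: r/2 = 1.110850^(1/2) − 1 = 0.053969, so r = 0.107937 = 10.794%.

10.794%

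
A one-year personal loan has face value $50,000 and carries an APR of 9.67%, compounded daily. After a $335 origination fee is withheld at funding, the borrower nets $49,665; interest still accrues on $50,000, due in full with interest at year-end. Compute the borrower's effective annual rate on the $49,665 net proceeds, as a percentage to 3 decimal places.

10.895%

Amount owed after one year: 50,000 × (1 + 0.0967/365)^365 = 50,000 × 1.101516 = $55,075.79.
Effective rate on net proceeds: 55,075.79 / 49,665 − 1 = 0.108946 = 10.895%.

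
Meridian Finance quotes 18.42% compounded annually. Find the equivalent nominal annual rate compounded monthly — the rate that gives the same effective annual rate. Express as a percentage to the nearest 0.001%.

17.026%

Compounded annually, EAR = nominal = 0.184200.
Solve (1 + r/12)^12 = 1.184200: r/12 = 1.184200^(1/12) − 1 = 0.014189, so r = 0.170264 = 17.026%.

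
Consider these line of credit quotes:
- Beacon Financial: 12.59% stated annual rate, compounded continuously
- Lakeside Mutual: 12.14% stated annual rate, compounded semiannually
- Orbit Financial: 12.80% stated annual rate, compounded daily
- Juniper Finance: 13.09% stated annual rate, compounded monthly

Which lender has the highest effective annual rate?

Beacon Financial: e^0.1259 − 1 = 13.417%
Lakeside Mutual: (1 + 0.1214/2)^2 − 1 = 12.508%
Orbit Financial: (1 + 0.1280/365)^365 − 1 = 13.653%
Juniper Finance: (1 + 0.1309/12)^12 − 1 = 13.905%
The highest effective annual rate is Juniper Finance at 13.905%.

Juniper Finance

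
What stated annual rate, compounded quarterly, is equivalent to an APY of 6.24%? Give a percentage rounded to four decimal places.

6.0991%

(1 + r/4)^4 − 1 = 0.0624, so 1 + r/4 = 1.0624^(1/4).
r/4 = 0.015248, so r = 0.060991 = 6.0991%.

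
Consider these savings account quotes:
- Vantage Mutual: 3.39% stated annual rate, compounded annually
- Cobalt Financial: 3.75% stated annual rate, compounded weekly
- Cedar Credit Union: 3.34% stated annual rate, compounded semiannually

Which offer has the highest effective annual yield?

Vantage Mutual: compounded annually, EAR = 3.390%
Cobalt Financial: (1 + 0.0375/52)^52 − 1 = 3.820%
Cedar Credit Union: (1 + 0.0334/2)^2 − 1 = 3.368%
The highest effective annual rate is Cobalt Financial at 3.820%.

Cobalt Financial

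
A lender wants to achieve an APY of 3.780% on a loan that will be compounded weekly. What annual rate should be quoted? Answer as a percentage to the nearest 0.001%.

3.712%

(1 + r/52)^52 − 1 = 0.03780, so 1 + r/52 = 1.03780^(1/52).
r/52 = 0.000714, so r = 0.037116 = 3.712%.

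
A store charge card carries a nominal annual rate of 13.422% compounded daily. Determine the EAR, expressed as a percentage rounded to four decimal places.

EAR = (1 + 0.13422/365)^365 − 1.
= 1.143616 − 1 = 14.3616%.

14.3616%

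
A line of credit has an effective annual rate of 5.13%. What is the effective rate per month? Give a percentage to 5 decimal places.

The per-month rate i satisfies (1 + i)^12 = 1 + 0.0513.
i = 1.0513^(1/12) − 1 = 0.0041777 = 0.41777%.

0.41777%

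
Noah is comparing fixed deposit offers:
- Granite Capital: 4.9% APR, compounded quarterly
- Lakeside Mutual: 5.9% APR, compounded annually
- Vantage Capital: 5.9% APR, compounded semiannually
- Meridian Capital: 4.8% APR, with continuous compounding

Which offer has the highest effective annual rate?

Vantage Capital

Granite Capital: (1 + 0.049/4)^4 − 1 = 4.991%
Lakeside Mutual: compounded annually, EAR = 5.900%
Vantage Capital: (1 + 0.059/2)^2 − 1 = 5.987%
Meridian Capital: e^0.048 − 1 = 4.917%
The highest effective annual rate is Vantage Capital at 5.987%.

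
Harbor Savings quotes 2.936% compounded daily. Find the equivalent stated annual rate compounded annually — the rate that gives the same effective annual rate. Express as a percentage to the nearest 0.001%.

EAR = (1 + 0.02936/365)^365 − 1 = 0.029794.
Compounded annually, the equivalent nominal rate is the EAR itself: 2.979%.

2.979%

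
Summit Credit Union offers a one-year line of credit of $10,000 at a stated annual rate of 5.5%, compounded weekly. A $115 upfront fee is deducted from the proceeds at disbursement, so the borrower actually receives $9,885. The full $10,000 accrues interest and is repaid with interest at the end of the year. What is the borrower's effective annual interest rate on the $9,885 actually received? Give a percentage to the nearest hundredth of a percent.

Amount owed after one year: 10,000 × (1 + 0.055/52)^52 = 10,000 × 1.056510 = $10,565.10.
Effective rate on net proceeds: 10,565.10 / 9,885 − 1 = 0.068801 = 6.88%.

6.88%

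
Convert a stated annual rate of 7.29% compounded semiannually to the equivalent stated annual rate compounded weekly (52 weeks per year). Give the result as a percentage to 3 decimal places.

EAR = (1 + 0.0729/2)^2 − 1 = 0.074229.
Solve (1 + r/52)^52 = 1.074229: r/52 = 1.074229^(1/52) − 1 = 0.001378, so r = 0.071652 = 7.165%.

7.165%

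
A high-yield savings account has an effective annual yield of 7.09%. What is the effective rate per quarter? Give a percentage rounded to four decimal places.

The per-quarter rate i satisfies (1 + i)^4 = 1 + 0.0709.
i = 1.0709^(1/4) − 1 = 0.0172723 = 1.7272%.

1.7272%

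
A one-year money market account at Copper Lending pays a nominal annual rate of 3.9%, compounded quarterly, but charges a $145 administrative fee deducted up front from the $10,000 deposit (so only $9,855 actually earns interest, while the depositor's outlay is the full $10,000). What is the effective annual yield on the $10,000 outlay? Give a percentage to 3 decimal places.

Value after one year: 9,855 × (1 + 0.039/4)^4 = 9,855 × 1.039574 = $10,245.00.
Effective yield on the $10,000 outlay: 10,245.00 / 10,000 − 1 = 0.024500 = 2.450%.

2.450%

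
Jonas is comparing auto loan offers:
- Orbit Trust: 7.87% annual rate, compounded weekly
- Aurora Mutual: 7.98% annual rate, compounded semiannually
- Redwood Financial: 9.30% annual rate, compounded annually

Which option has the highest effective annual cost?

Orbit Trust: (1 + 0.0787/52)^52 − 1 = 8.182%
Aurora Mutual: (1 + 0.0798/2)^2 − 1 = 8.139%
Redwood Financial: compounded annually, EAR = 9.300%
The highest effective annual rate is Redwood Financial at 9.300%.

Redwood Financial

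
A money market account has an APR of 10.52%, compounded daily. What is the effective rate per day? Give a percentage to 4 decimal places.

With a nominal annual rate compounded daily, the periodic rate is the nominal rate divided by 365.
i = 0.1052 / 365 = 0.0002882 = 0.0288%.

0.0288%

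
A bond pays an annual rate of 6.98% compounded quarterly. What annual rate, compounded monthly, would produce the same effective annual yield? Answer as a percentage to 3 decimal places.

EAR = (1 + 0.0698/4)^4 − 1 = 0.071648.
Solve (1 + r/12)^12 = 1.071648: r/12 = 1.071648^(1/12) − 1 = 0.005783, so r = 0.069398 = 6.940%.

6.940%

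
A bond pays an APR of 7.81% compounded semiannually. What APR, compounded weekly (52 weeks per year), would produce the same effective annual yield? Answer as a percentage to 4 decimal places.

EAR = (1 + 0.0781/2)^2 − 1 = 0.079625.
Solve (1 + r/52)^52 = 1.079625: r/52 = 1.079625^(1/52) − 1 = 0.001474, so r = 0.076670 = 7.6670%.

7.6670%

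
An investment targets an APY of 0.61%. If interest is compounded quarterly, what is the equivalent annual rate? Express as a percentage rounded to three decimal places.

(1 + r/4)^4 − 1 = 0.0061, so 1 + r/4 = 1.0061^(1/4).
r/4 = 0.001522, so r = 0.006086 = 0.609%.

0.609%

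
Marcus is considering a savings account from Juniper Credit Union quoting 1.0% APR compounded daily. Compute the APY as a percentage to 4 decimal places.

EAR = (1 + 0.010/365)^365 − 1.
= 1.010050 − 1 = 1.0050%.

1.0050%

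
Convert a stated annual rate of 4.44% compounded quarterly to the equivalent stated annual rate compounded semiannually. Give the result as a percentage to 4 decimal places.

4.4646%

EAR = (1 + 0.0444/4)^4 − 1 = 0.045145.
Solve (1 + r/2)^2 = 1.045145: r/2 = 1.045145^(1/2) − 1 = 0.022323, so r = 0.044646 = 4.4646%.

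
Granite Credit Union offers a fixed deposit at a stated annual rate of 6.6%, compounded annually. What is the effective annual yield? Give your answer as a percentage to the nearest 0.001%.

6.600%

Annual compounding means the effective rate equals the nominal rate: 6.600%.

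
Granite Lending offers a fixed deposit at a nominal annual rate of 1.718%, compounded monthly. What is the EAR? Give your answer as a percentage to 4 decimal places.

EAR = (1 + 0.01718/12)^12 − 1.
= 1.017316 − 1 = 1.7316%.

1.7316%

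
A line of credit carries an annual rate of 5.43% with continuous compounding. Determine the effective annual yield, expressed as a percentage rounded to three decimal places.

With continuous compounding, EAR = e^0.0543 − 1.
e^0.0543 = 1.055801, so EAR = 0.055801 = 5.580%.

5.580%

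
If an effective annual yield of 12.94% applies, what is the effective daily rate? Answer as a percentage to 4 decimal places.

0.0333%

The per-day rate i satisfies (1 + i)^365 = 1 + 0.1294.
i = 1.1294^(1/365) − 1 = 0.0003334 = 0.0333%.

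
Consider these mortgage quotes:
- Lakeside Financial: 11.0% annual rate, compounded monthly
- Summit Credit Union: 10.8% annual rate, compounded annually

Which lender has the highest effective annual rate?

Lakeside Financial

Lakeside Financial: (1 + 0.110/12)^12 − 1 = 11.572%
Summit Credit Union: compounded annually, EAR = 10.800%
The highest effective annual rate is Lakeside Financial at 11.572%.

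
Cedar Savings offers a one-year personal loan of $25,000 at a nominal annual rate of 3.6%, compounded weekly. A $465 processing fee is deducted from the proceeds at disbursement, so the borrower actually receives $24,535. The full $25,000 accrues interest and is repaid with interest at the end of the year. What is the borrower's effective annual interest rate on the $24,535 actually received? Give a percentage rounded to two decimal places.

5.63%

Amount owed after one year: 25,000 × (1 + 0.036/52)^52 = 25,000 × 1.036643 = $25,916.07.
Effective rate on net proceeds: 25,916.07 / 24,535 − 1 = 0.056290 = 5.63%.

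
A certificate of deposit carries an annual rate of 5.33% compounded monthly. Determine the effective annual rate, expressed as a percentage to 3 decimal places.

EAR = (1 + 0.0533/12)^12 − 1.
= 1.054622 − 1 = 5.462%.

5.462%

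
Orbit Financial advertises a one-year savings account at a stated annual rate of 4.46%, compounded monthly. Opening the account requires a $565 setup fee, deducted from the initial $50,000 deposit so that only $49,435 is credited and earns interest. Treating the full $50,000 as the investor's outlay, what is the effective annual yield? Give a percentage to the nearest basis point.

3.37%

Value after one year: 49,435 × (1 + 0.0446/12)^12 = 49,435 × 1.045523 = $51,685.43.
Effective yield on the $50,000 outlay: 51,685.43 / 50,000 − 1 = 0.033709 = 3.37%.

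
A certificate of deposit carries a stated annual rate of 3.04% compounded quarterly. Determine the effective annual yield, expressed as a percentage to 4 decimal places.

3.0748%

EAR = (1 + 0.0304/4)^4 − 1.
= (1 + 0.007600)^4 − 1 = 1.030748 − 1 = 3.0748%.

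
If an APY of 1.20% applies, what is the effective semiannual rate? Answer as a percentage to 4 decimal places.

The per-half-year rate i satisfies (1 + i)^2 = 1 + 0.0120.
i = 1.0120^(1/2) − 1 = 0.0059821 = 0.5982%.

0.5982%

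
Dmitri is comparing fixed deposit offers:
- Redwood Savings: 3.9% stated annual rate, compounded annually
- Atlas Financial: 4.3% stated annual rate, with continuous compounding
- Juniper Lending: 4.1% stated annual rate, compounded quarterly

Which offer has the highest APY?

Redwood Savings: compounded annually, EAR = 3.900%
Atlas Financial: e^0.043 − 1 = 4.394%
Juniper Lending: (1 + 0.041/4)^4 − 1 = 4.163%
The highest effective annual rate is Atlas Financial at 4.394%.

Atlas Financial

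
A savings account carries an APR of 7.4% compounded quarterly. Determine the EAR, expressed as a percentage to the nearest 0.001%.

7.608%

EAR = (1 + 0.074/4)^4 − 1.
= (1 + 0.018500)^4 − 1 = 1.076079 − 1 = 7.608%.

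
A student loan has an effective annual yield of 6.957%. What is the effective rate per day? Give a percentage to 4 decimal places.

0.0184%

The per-day rate i satisfies (1 + i)^365 = 1 + 0.06957.
i = 1.06957^(1/365) − 1 = 0.0001843 = 0.0184%.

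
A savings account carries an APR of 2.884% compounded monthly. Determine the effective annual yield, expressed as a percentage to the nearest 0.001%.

EAR = (1 + 0.02884/12)^12 − 1.
= (1 + 0.002403)^12 − 1 = 1.029224 − 1 = 2.922%.

2.922%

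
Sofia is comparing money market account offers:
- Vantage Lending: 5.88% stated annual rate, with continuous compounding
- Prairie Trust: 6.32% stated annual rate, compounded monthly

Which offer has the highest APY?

Prairie Trust

Vantage Lending: e^0.0588 − 1 = 6.056%
Prairie Trust: (1 + 0.0632/12)^12 − 1 = 6.506%
The highest effective annual rate is Prairie Trust at 6.506%.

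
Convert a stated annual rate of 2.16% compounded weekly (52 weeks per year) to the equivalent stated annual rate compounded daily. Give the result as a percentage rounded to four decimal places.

EAR = (1 + 0.0216/52)^52 − 1 = 0.021830.
Solve (1 + r/365)^365 = 1.021830: r/365 = 1.021830^(1/365) − 1 = 0.000059, so r = 0.021596 = 2.1596%.

2.1596%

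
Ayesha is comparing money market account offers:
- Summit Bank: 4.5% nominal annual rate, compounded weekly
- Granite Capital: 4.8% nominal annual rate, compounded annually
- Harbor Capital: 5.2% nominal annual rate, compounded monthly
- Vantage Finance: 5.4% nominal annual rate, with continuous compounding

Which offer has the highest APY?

Summit Bank: (1 + 0.045/52)^52 − 1 = 4.601%
Granite Capital: compounded annually, EAR = 4.800%
Harbor Capital: (1 + 0.052/12)^12 − 1 = 5.326%
Vantage Finance: e^0.054 − 1 = 5.548%
The highest effective annual rate is Vantage Finance at 5.548%.

Vantage Finance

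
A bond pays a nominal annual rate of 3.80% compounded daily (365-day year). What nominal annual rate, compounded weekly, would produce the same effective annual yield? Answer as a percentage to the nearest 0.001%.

3.801%

EAR = (1 + 0.0380/365)^365 − 1 = 0.038729.
Solve (1 + r/52)^52 = 1.038729: r/52 = 1.038729^(1/52) − 1 = 0.000731, so r = 0.038012 = 3.801%.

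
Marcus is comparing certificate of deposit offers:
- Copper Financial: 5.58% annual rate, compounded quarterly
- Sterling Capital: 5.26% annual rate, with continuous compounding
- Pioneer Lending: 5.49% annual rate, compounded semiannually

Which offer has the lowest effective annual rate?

Sterling Capital

Copper Financial: (1 + 0.0558/4)^4 − 1 = 5.698%
Sterling Capital: e^0.0526 − 1 = 5.401%
Pioneer Lending: (1 + 0.0549/2)^2 − 1 = 5.565%
The lowest effective annual rate is Sterling Capital at 5.401%.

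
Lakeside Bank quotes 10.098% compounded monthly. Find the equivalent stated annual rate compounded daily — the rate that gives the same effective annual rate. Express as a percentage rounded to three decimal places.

10.057%

EAR = (1 + 0.10098/12)^12 − 1 = 0.105787.
Solve (1 + r/365)^365 = 1.105787: r/365 = 1.105787^(1/365) − 1 = 0.000276, so r = 0.100571 = 10.057%.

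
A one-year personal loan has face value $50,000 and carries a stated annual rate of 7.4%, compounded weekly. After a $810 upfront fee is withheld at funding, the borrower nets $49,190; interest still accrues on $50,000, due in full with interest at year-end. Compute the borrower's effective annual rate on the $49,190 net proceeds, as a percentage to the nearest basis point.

9.45%

Amount owed after one year: 50,000 × (1 + 0.074/52)^52 = 50,000 × 1.076750 = $53,837.51.
Effective rate on net proceeds: 53,837.51 / 49,190 − 1 = 0.094481 = 9.45%.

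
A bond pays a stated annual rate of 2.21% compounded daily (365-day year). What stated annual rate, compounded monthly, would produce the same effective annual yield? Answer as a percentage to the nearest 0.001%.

EAR = (1 + 0.0221/365)^365 − 1 = 0.022345.
Solve (1 + r/12)^12 = 1.022345: r/12 = 1.022345^(1/12) − 1 = 0.001843, so r = 0.022120 = 2.212%.

2.212%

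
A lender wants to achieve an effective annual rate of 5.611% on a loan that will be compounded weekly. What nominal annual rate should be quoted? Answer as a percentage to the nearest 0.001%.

(1 + r/52)^52 − 1 = 0.05611, so 1 + r/52 = 1.05611^(1/52).
r/52 = 0.001050, so r = 0.054621 = 5.462%.

5.462%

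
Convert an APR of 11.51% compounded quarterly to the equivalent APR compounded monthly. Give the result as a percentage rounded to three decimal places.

EAR = (1 + 0.1151/4)^4 − 1 = 0.120164.
Solve (1 + r/12)^12 = 1.120164: r/12 = 1.120164^(1/12) − 1 = 0.009501, so r = 0.114013 = 11.401%.

11.401%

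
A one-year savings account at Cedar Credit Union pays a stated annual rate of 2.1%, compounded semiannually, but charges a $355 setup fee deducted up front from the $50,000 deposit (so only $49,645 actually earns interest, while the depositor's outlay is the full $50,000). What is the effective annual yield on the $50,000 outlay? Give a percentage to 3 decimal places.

1.386%

Value after one year: 49,645 × (1 + 0.021/2)^2 = 49,645 × 1.021110 = $50,693.02.
Effective yield on the $50,000 outlay: 50,693.02 / 50,000 − 1 = 0.013860 = 1.386%.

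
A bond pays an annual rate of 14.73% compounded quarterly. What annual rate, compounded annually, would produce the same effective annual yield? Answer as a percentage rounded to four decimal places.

15.5638%

EAR = (1 + 0.1473/4)^4 − 1 = 0.155638.
Compounded annually, the equivalent nominal rate is the EAR itself: 15.5638%.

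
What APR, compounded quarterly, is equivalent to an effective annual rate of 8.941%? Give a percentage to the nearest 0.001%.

(1 + r/4)^4 − 1 = 0.08941, so 1 + r/4 = 1.08941^(1/4).
r/4 = 0.021640, so r = 0.086560 = 8.656%.

8.656%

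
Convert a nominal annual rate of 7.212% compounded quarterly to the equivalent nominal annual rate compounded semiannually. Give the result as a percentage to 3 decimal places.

7.277%

EAR = (1 + 0.07212/4)^4 − 1 = 0.074094.
Solve (1 + r/2)^2 = 1.074094: r/2 = 1.074094^(1/2) − 1 = 0.036385, so r = 0.072770 = 7.277%.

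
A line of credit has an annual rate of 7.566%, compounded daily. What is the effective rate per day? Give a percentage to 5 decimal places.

0.02073%

With a nominal annual rate compounded daily, the periodic rate is the nominal rate divided by 365.
i = 0.07566 / 365 = 0.0002073 = 0.02073%.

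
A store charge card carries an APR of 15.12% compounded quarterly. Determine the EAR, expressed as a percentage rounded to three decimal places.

15.999%

EAR = (1 + 0.1512/4)^4 − 1.
= (1 + 0.037800)^4 − 1 = 1.159991 − 1 = 15.999%.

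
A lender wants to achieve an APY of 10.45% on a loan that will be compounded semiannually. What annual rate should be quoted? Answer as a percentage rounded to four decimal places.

10.1904%

(1 + r/2)^2 − 1 = 0.1045, so 1 + r/2 = 1.1045^(1/2).
r/2 = 0.050952, so r = 0.101904 = 10.1904%.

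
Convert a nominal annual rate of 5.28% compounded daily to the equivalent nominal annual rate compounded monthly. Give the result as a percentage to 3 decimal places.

5.291%

EAR = (1 + 0.0528/365)^365 − 1 = 0.054215.
Solve (1 + r/12)^12 = 1.054215: r/12 = 1.054215^(1/12) − 1 = 0.004409, so r = 0.052912 = 5.291%.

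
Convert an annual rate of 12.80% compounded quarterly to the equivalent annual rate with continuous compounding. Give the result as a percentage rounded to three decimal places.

EAR = (1 + 0.1280/4)^4 − 1 = 0.134276.
Equivalent continuous rate: r = ln(1 + 0.134276) = 0.125995 = 12.599%.

12.599%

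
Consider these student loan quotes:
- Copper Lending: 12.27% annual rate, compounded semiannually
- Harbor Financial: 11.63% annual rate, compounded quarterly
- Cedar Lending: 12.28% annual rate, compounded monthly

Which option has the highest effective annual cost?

Copper Lending: (1 + 0.1227/2)^2 − 1 = 12.646%
Harbor Financial: (1 + 0.1163/4)^4 − 1 = 12.147%
Cedar Lending: (1 + 0.1228/12)^12 − 1 = 12.995%
The highest effective annual rate is Cedar Lending at 12.995%.

Cedar Lending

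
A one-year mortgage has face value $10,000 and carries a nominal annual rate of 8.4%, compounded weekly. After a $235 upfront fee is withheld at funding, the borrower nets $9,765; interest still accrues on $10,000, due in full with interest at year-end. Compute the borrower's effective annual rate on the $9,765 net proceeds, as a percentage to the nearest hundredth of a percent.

11.37%

Amount owed after one year: 10,000 × (1 + 0.084/52)^52 = 10,000 × 1.087555 = $10,875.55.
Effective rate on net proceeds: 10,875.55 / 9,765 − 1 = 0.113728 = 11.37%.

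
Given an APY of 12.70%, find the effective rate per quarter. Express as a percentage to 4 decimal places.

3.0341%

The per-quarter rate i satisfies (1 + i)^4 = 1 + 0.1270.
i = 1.1270^(1/4) − 1 = 0.0303410 = 3.0341%.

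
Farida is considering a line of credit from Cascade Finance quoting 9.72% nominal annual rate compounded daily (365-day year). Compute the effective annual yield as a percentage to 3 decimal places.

10.207%

EAR = (1 + 0.0972/365)^365 − 1.
= (1 + 0.000266)^365 − 1 = 1.102067 − 1 = 10.207%.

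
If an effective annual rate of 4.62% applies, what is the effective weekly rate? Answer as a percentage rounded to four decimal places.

The per-week rate i satisfies (1 + i)^52 = 1 + 0.0462.
i = 1.0462^(1/52) − 1 = 0.0008689 = 0.0869%.

0.0869%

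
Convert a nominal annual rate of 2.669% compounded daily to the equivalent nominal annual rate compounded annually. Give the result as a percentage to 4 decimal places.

EAR = (1 + 0.02669/365)^365 − 1 = 0.027048.
Compounded annually, the equivalent nominal rate is the EAR itself: 2.7048%.

2.7048%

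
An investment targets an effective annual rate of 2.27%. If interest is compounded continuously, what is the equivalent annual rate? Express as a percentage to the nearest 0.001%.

2.245%

Continuous: nominal r satisfies e^r − 1 = 0.0227.
r = ln(1 + 0.0227) = ln(1.0227) = 0.022446 = 2.245%.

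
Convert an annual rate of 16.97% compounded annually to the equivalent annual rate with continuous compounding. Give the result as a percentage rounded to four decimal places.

Compounded annually, EAR = nominal = 0.169700.
Equivalent continuous rate: r = ln(1 + 0.169700) = 0.156747 = 15.6747%.

15.6747%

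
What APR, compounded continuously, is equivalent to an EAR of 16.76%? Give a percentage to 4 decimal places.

15.4950%

Continuous: nominal r satisfies e^r − 1 = 0.1676.
r = ln(1 + 0.1676) = ln(1.1676) = 0.154950 = 15.4950%.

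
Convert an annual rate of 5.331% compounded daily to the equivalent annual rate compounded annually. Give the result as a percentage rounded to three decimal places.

5.475%

EAR = (1 + 0.05331/365)^365 − 1 = 0.054752.
Compounded annually, the equivalent nominal rate is the EAR itself: 5.475%.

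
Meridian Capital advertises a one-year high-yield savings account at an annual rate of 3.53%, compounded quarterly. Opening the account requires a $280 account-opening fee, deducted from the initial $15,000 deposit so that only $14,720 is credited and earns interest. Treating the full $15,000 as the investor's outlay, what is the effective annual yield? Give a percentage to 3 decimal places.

Value after one year: 14,720 × (1 + 0.0353/4)^4 = 14,720 × 1.035770 = $15,246.53.
Effective yield on the $15,000 outlay: 15,246.53 / 15,000 − 1 = 0.016436 = 1.644%.

1.644%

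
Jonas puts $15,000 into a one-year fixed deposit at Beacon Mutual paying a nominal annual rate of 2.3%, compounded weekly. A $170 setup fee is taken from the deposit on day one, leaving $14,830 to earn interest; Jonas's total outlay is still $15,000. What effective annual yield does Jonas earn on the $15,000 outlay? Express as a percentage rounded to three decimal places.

Value after one year: 14,830 × (1 + 0.023/52)^52 = 14,830 × 1.023261 = $15,174.97.
Effective yield on the $15,000 outlay: 15,174.97 / 15,000 − 1 = 0.011664 = 1.166%.

1.166%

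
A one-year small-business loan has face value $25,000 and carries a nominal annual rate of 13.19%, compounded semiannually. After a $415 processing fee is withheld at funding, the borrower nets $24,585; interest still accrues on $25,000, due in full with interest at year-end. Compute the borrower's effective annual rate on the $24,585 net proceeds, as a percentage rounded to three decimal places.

15.543%

Amount owed after one year: 25,000 × (1 + 0.1319/2)^2 = 25,000 × 1.136249 = $28,406.24.
Effective rate on net proceeds: 28,406.24 / 24,585 − 1 = 0.155430 = 15.543%.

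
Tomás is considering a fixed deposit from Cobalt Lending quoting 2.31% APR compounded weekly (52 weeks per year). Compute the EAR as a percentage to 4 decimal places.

2.3364%

EAR = (1 + 0.0231/52)^52 − 1.
= (1 + 0.000444)^52 − 1 = 1.023364 − 1 = 2.3364%.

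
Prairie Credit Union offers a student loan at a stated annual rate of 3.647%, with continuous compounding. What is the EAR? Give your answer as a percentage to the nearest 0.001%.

3.714%

With continuous compounding, EAR = e^0.03647 − 1.
e^0.03647 = 1.037143, so EAR = 0.037143 = 3.714%.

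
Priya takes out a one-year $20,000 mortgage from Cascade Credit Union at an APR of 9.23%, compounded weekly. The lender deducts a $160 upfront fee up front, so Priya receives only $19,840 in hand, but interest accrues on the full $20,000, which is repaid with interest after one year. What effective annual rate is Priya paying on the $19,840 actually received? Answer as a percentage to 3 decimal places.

10.545%

Amount owed after one year: 20,000 × (1 + 0.0923/52)^52 = 20,000 × 1.096604 = $21,932.08.
Effective rate on net proceeds: 21,932.08 / 19,840 − 1 = 0.105448 = 10.545%.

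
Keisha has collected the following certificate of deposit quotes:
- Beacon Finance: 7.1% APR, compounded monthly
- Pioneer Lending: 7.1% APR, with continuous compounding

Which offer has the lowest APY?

Beacon Finance

Beacon Finance: (1 + 0.071/12)^12 − 1 = 7.336%
Pioneer Lending: e^0.071 − 1 = 7.358%
The lowest effective annual rate is Beacon Finance at 7.336%.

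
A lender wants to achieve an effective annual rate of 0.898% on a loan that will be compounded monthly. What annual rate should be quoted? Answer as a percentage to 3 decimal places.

0.894%

(1 + r/12)^12 − 1 = 0.00898, so 1 + r/12 = 1.00898^(1/12).
r/12 = 0.000745, so r = 0.008943 = 0.894%.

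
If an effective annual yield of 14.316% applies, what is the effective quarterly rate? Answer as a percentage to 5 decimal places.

The per-quarter rate i satisfies (1 + i)^4 = 1 + 0.14316.
i = 1.14316^(1/4) − 1 = 0.0340148 = 3.40148%.

3.40148%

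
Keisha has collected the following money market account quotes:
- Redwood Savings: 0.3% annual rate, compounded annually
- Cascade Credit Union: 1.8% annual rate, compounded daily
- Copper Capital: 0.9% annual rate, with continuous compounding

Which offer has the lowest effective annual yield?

Redwood Savings

Redwood Savings: compounded annually, EAR = 0.300%
Cascade Credit Union: (1 + 0.018/365)^365 − 1 = 1.816%
Copper Capital: e^0.009 − 1 = 0.904%
The lowest effective annual rate is Redwood Savings at 0.300%.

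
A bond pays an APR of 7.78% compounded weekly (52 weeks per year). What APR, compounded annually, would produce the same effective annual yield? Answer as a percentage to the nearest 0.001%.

8.084%

EAR = (1 + 0.0778/52)^52 − 1 = 0.080844.
Compounded annually, the equivalent nominal rate is the EAR itself: 8.084%.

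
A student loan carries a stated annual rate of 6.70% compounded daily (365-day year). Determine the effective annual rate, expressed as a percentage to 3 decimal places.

EAR = (1 + 0.0670/365)^365 − 1.
= 1.069289 − 1 = 6.929%.

6.929%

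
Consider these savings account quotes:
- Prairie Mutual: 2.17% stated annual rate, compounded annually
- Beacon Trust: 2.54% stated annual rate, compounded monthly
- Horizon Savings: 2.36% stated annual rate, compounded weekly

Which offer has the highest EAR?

Beacon Trust

Prairie Mutual: compounded annually, EAR = 2.170%
Beacon Trust: (1 + 0.0254/12)^12 − 1 = 2.570%
Horizon Savings: (1 + 0.0236/52)^52 − 1 = 2.388%
The highest effective annual rate is Beacon Trust at 2.570%.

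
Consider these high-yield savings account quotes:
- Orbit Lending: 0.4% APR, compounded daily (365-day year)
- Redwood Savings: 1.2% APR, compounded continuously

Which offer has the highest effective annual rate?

Orbit Lending: (1 + 0.004/365)^365 − 1 = 0.401%
Redwood Savings: e^0.012 − 1 = 1.207%
The highest effective annual rate is Redwood Savings at 1.207%.

Redwood Savings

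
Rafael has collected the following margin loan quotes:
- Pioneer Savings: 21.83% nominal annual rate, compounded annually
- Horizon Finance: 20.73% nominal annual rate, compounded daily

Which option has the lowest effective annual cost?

Pioneer Savings: compounded annually, EAR = 21.830%
Horizon Finance: (1 + 0.2073/365)^365 − 1 = 23.028%
The lowest effective annual rate is Pioneer Savings at 21.830%.

Pioneer Savings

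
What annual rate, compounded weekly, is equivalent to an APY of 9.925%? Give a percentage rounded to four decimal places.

(1 + r/52)^52 − 1 = 0.09925, so 1 + r/52 = 1.09925^(1/52).
r/52 = 0.001821, so r = 0.094714 = 9.4714%.

9.4714%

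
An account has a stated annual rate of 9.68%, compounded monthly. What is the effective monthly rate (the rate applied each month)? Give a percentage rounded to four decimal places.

With a nominal annual rate compounded monthly, the periodic rate is the nominal rate divided by 12.
i = 0.0968 / 12 = 0.0080667 = 0.8067%.

0.8067%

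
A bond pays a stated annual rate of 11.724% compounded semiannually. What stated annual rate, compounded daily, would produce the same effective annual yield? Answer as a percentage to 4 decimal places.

EAR = (1 + 0.11724/2)^2 − 1 = 0.120676.
Solve (1 + r/365)^365 = 1.120676: r/365 = 1.120676^(1/365) − 1 = 0.000312, so r = 0.113950 = 11.3950%.

11.3950%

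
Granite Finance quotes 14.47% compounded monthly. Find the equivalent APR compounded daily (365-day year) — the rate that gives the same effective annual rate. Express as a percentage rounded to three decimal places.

EAR = (1 + 0.1447/12)^12 − 1 = 0.154693.
Solve (1 + r/365)^365 = 1.154693: r/365 = 1.154693^(1/365) − 1 = 0.000394, so r = 0.143863 = 14.386%.

14.386%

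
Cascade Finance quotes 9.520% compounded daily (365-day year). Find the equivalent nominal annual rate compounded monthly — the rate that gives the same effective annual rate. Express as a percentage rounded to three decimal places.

9.557%

EAR = (1 + 0.09520/365)^365 − 1 = 0.099865.
Solve (1 + r/12)^12 = 1.099865: r/12 = 1.099865^(1/12) − 1 = 0.007964, so r = 0.095566 = 9.557%.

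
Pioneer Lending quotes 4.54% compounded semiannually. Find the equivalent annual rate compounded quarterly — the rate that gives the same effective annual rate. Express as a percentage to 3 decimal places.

4.515%

EAR = (1 + 0.0454/2)^2 − 1 = 0.045915.
Solve (1 + r/4)^4 = 1.045915: r/4 = 1.045915^(1/4) − 1 = 0.011286, so r = 0.045145 = 4.515%.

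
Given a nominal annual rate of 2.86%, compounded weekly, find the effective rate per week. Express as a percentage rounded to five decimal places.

0.05500%

With a nominal annual rate compounded weekly, the periodic rate is the nominal rate divided by 52.
i = 0.0286 / 52 = 0.0005500 = 0.05500%.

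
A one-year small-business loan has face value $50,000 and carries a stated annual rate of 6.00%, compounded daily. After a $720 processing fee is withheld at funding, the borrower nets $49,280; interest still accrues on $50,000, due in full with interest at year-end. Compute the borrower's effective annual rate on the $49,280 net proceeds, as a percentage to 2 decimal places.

7.73%

Amount owed after one year: 50,000 × (1 + 0.0600/365)^365 = 50,000 × 1.061831 = $53,091.57.
Effective rate on net proceeds: 53,091.57 / 49,280 − 1 = 0.077345 = 7.73%.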